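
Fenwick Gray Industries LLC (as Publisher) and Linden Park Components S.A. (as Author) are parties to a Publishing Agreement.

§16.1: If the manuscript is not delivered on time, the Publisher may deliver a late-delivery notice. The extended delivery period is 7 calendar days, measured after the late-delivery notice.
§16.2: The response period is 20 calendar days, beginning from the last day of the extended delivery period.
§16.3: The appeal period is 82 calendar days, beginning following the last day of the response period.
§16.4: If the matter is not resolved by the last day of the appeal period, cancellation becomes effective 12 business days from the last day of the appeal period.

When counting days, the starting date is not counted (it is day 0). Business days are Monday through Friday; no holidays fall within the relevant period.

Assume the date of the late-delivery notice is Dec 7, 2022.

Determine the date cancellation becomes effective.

The last day of the extended delivery period: Dec 7, 2022 + 7 days = Dec 14, 2022.
The last day of the response period: Dec 14, 2022 + 20 days = Jan 3, 2023.
Adding 82 calendar days to Jan 3, 2023 gives Mar 26, 2023, which is the last day of the appeal period.
The date cancellation becomes effective: counting 12 business days from Sunday, Mar 26, 2023 (Mar 27, Mar 28, Mar 29, Mar 30, …, Apr 7, Apr 10, Apr 11, skipping weekends) reaches Tuesday, Apr 11, 2023.

Apr 11, 2023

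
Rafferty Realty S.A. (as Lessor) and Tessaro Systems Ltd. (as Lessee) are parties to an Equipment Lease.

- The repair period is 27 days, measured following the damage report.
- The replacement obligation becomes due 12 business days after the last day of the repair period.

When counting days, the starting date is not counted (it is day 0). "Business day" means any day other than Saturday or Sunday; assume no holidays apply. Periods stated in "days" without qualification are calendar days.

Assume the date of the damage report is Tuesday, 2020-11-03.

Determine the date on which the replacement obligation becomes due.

Adding 27 calendar days to 2020-11-03 gives 2020-11-30, which is the last day of the repair period.
The date on which the replacement obligation becomes due: counting 12 business days from Monday, 2020-11-30 (Dec 1, Dec 2, Dec 3, Dec 4, …, Dec 14, Dec 15, Dec 16, skipping weekends) reaches Wednesday, 2020-12-16.

2020-12-16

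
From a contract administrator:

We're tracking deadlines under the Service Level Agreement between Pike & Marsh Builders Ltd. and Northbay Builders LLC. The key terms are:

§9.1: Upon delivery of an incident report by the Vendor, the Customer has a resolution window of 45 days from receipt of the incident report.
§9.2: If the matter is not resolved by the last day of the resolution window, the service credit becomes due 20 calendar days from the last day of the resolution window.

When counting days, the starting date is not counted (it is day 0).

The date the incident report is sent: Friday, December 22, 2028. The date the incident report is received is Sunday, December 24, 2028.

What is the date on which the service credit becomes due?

February 27, 2029

Adding 45 calendar days to December 24, 2028 gives February 7, 2029, which is the last day of the resolution window.
The date on which the service credit becomes due: 20 calendar days after February 7, 2029 is February 27, 2029.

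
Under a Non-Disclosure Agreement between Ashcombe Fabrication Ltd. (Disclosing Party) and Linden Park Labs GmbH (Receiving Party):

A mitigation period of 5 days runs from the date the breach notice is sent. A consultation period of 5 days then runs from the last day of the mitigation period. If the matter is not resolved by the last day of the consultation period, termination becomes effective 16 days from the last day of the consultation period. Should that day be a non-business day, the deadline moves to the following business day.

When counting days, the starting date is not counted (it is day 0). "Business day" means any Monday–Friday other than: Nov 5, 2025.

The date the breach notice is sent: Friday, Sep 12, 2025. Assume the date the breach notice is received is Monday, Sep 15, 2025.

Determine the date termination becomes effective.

Adding 5 calendar days to Sep 12, 2025 gives Sep 17, 2025, which is the last day of the mitigation period.
Adding 5 calendar days to Sep 17, 2025 gives Sep 22, 2025, which is the last day of the consultation period.
Adding 16 calendar days to Sep 22, 2025 gives Oct 8, 2025, which is the date termination becomes effective. Oct 8, 2025 is a Wednesday and is not a listed holiday, so no roll-forward applies.

Oct 8, 2025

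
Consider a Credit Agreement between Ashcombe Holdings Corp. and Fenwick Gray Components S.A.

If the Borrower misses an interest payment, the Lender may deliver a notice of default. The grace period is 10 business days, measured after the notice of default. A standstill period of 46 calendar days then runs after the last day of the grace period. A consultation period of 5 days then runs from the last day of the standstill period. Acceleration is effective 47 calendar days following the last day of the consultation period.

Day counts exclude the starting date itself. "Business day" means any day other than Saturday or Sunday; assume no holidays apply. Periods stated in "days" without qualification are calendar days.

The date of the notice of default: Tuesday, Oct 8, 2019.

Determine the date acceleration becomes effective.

From Tuesday, Oct 8, 2019, 10 business days (Oct 9, Oct 10, Oct 11, Oct 14, Oct 15, Oct 16, Oct 17, Oct 18, Oct 21, Oct 22, skipping weekends) brings us to Tuesday, Oct 22, 2019, which is the last day of the grace period.
Adding 46 calendar days to Oct 22, 2019 gives Dec 7, 2019, which is the last day of the standstill period.
Adding 5 calendar days to Dec 7, 2019 gives Dec 12, 2019, which is the last day of the consultation period.
The date acceleration becomes effective: 47 calendar days after Dec 12, 2019 is Jan 28, 2020.

Jan 28, 2020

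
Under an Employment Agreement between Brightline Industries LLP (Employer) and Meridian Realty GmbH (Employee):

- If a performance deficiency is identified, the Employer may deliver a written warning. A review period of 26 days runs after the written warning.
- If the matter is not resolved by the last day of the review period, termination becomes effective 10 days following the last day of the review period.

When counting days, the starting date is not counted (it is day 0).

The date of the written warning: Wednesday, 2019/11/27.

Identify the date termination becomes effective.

The last day of the review period: 2019/11/27 + 26 days = 2019/12/23.
The date termination becomes effective: 10 calendar days after 2019/12/23 is 2020/01/02.

2020/01/02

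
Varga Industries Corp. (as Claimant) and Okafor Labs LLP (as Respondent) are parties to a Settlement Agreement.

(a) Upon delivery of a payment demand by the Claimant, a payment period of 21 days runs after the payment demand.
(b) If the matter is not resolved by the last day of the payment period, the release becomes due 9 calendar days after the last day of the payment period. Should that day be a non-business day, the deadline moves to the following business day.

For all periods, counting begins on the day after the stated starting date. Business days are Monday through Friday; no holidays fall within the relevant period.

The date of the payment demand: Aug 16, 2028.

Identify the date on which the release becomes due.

The last day of the payment period: Aug 16, 2028 + 21 days = Sep 6, 2028.
The date on which the release becomes due: 9 calendar days after Sep 6, 2028 is Sep 15, 2028. Sep 15, 2028 is a Friday, so no roll-forward applies.

Sep 15, 2028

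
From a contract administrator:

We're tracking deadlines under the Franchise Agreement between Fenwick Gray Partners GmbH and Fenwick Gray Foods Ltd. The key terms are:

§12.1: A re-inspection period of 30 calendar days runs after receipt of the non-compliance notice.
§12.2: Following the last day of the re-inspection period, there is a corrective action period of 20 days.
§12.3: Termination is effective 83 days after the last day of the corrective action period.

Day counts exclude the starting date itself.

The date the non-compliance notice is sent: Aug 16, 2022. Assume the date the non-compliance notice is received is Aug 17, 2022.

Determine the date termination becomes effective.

Dec 28, 2022

The last day of the re-inspection period: Aug 17, 2022 + 30 days = Sep 16, 2022.
The last day of the corrective action period: Sep 16, 2022 + 20 days = Oct 6, 2022.
Adding 83 calendar days to Oct 6, 2022 gives Dec 28, 2022, which is the date termination becomes effective.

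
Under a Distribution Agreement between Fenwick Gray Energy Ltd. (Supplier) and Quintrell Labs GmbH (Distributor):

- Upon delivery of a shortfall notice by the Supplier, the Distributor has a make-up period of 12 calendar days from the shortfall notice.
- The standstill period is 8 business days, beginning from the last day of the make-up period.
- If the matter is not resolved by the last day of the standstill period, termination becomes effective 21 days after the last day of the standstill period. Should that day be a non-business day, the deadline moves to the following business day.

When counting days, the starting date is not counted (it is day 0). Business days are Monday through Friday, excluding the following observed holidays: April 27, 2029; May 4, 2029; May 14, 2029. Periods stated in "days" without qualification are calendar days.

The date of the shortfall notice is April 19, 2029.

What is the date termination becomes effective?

The last day of the make-up period: 12 calendar days after April 19, 2029 is May 1, 2029.
From Tuesday, May 1, 2029, 8 business days (May 2, May 3, May 7, May 8, May 9, May 10, May 11, May 15, skipping weekends and the listed holidays on May 4, May 14) brings us to Tuesday, May 15, 2029, which is the last day of the standstill period.
The date termination becomes effective: May 15, 2029 + 21 days = June 5, 2029. June 5, 2029 is a Tuesday and is not a listed holiday, so no roll-forward applies.

June 5, 2029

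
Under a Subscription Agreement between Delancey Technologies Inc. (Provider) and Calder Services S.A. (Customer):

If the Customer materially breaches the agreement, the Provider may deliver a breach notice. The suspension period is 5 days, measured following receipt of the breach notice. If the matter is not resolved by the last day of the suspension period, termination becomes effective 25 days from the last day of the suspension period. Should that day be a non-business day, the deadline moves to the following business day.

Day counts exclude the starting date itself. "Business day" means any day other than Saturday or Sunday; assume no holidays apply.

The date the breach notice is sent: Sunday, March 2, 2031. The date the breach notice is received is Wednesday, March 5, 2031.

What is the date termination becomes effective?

April 4, 2031

Adding 5 calendar days to March 5, 2031 gives March 10, 2031, which is the last day of the suspension period.
The date termination becomes effective: March 10, 2031 + 25 days = April 4, 2031. April 4, 2031 is a Friday, so no roll-forward applies.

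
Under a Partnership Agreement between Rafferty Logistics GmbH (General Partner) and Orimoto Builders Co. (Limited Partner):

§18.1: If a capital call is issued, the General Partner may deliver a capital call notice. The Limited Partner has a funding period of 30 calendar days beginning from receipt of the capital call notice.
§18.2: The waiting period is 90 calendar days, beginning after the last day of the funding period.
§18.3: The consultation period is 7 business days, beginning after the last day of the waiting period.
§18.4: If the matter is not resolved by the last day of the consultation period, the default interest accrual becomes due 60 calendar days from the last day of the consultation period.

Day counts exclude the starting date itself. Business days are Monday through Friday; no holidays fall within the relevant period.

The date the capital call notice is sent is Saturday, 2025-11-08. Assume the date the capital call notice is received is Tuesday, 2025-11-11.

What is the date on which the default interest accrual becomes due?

2026-05-19

The last day of the funding period: 30 calendar days after 2025-11-11 is 2025-12-11.
The last day of the waiting period: 90 calendar days after 2025-12-11 is 2026-03-11.
The last day of the consultation period: 7 business days after Wednesday, 2026-03-11, skipping weekends — Mar 12, Mar 13, Mar 16, Mar 17, Mar 18, Mar 19, Mar 20 — lands on Friday, 2026-03-20.
The date on which the default interest accrual becomes due: 60 calendar days after 2026-03-20 is 2026-05-19.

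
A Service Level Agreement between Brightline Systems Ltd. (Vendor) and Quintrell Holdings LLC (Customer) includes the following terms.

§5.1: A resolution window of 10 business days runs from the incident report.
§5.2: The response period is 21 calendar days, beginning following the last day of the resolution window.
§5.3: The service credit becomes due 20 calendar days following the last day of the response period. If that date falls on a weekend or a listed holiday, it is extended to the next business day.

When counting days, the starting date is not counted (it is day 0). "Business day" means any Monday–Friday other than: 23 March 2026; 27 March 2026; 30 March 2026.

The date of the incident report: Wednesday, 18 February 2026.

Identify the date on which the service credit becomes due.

14 April 2026

The last day of the resolution window: 10 business days after Wednesday, 18 February 2026, skipping weekends — Feb 19, Feb 20, Feb 23, Feb 24, Feb 25, Feb 26, Feb 27, Mar 2, Mar 3, Mar 4 — lands on Wednesday, 4 March 2026.
Adding 21 calendar days to 4 March 2026 gives 25 March 2026, which is the last day of the response period.
The date on which the service credit becomes due: 25 March 2026 + 20 days = 14 April 2026. 14 April 2026 is a Tuesday and is not a listed holiday, so no roll-forward applies.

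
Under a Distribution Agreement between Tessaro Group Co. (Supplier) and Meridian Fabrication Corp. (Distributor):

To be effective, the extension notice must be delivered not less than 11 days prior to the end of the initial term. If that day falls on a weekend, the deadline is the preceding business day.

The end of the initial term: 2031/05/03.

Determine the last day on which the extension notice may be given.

2031/05/03 minus 11 days is 2031/04/22. That is a Tuesday, so no adjustment is needed.

2031/04/22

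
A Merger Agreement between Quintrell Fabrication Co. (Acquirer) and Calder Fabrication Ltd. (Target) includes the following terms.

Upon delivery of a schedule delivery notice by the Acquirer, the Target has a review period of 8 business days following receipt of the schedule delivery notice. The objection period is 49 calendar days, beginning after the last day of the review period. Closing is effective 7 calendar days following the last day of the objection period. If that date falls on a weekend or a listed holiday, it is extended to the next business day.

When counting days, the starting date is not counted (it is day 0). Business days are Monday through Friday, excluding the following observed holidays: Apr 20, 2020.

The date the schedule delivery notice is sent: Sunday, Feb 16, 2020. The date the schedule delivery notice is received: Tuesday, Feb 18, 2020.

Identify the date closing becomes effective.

Apr 24, 2020

The last day of the review period: 8 business days after Tuesday, Feb 18, 2020, skipping weekends — Feb 19, Feb 20, Feb 21, Feb 24, Feb 25, Feb 26, Feb 27, Feb 28 — lands on Friday, Feb 28, 2020.
The last day of the objection period: Feb 28, 2020 + 49 days = Apr 17, 2020.
Adding 7 calendar days to Apr 17, 2020 gives Apr 24, 2020, which is the date closing becomes effective. Apr 24, 2020 is a Friday and is not a listed holiday, so no roll-forward applies.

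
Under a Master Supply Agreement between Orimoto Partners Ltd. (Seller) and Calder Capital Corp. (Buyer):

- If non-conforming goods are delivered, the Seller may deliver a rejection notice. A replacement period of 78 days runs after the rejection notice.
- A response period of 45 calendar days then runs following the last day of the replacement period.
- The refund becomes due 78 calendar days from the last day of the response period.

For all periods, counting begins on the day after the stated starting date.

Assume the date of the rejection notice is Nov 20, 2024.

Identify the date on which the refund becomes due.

Jun 9, 2025

The last day of the replacement period: Nov 20, 2024 + 78 days = Feb 6, 2025.
The last day of the response period: 45 calendar days after Feb 6, 2025 is Mar 23, 2025.
The date on which the refund becomes due: Mar 23, 2025 + 78 days = Jun 9, 2025.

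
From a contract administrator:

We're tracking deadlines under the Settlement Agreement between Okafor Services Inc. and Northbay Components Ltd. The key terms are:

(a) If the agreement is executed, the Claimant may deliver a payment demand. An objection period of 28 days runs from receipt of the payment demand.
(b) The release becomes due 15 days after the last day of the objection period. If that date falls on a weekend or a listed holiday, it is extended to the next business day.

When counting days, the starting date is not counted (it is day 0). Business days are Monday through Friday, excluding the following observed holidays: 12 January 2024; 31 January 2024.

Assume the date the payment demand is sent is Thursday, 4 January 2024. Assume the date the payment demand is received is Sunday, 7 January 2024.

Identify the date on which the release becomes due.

19 February 2024

The last day of the objection period: 7 January 2024 + 28 days = 4 February 2024.
The date on which the release becomes due: 15 calendar days after 4 February 2024 is 19 February 2024. 19 February 2024 is a Monday and is not a listed holiday, so no roll-forward applies.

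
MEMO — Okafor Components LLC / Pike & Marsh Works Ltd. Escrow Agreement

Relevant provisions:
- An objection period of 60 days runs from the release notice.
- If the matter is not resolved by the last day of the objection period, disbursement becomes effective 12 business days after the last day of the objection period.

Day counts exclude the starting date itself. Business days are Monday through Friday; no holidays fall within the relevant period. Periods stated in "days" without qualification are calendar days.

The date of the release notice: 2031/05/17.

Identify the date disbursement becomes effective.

2031/08/01

The last day of the objection period: 60 calendar days after 2031/05/17 is 2031/07/16.
From Wednesday, 2031/07/16, 12 business days (Jul 17, Jul 18, Jul 21, Jul 22, …, Jul 30, Jul 31, Aug 1, skipping weekends) brings us to Friday, 2031/08/01, which is the date disbursement becomes effective.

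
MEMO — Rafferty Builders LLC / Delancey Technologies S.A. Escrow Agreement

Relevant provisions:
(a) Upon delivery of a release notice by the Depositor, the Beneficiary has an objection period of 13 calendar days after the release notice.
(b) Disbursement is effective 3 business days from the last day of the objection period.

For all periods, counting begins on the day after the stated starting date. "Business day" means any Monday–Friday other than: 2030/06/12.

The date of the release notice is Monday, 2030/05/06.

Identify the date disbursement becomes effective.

2030/05/22

Adding 13 calendar days to 2030/05/06 gives 2030/05/19, which is the last day of the objection period.
The date disbursement becomes effective: 3 business days after Sunday, 2030/05/19, skipping weekends — May 20, May 21, May 22 — lands on Wednesday, 2030/05/22.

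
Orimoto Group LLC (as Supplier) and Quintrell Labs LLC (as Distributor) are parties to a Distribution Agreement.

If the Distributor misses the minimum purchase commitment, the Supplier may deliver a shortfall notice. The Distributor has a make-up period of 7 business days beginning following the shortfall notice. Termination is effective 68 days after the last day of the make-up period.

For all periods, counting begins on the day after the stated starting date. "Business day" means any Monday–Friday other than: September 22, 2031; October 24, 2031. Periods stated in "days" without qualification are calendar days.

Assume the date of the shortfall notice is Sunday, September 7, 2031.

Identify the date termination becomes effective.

The last day of the make-up period: counting 7 business days from Sunday, September 7, 2031 (Sep 8, Sep 9, Sep 10, Sep 11, Sep 12, Sep 15, Sep 16, skipping weekends) reaches Tuesday, September 16, 2031.
Adding 68 calendar days to September 16, 2031 gives November 23, 2031, which is the date termination becomes effective.

November 23, 2031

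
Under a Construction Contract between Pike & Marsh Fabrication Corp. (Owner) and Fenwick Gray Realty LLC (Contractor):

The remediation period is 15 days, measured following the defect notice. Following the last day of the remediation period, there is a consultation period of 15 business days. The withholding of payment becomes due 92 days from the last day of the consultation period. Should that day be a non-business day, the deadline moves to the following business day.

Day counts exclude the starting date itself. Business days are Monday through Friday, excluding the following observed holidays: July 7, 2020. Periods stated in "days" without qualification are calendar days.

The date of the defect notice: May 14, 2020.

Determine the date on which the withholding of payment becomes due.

September 21, 2020

The last day of the remediation period: 15 calendar days after May 14, 2020 is May 29, 2020.
From Friday, May 29, 2020, 15 business days (Jun 1, Jun 2, Jun 3, Jun 4, …, Jun 17, Jun 18, Jun 19, skipping weekends) brings us to Friday, June 19, 2020, which is the last day of the consultation period.
The date on which the withholding of payment becomes due: June 19, 2020 + 92 days = September 19, 2020. That falls on a Saturday, so it rolls to the next business day, Monday, September 21, 2020.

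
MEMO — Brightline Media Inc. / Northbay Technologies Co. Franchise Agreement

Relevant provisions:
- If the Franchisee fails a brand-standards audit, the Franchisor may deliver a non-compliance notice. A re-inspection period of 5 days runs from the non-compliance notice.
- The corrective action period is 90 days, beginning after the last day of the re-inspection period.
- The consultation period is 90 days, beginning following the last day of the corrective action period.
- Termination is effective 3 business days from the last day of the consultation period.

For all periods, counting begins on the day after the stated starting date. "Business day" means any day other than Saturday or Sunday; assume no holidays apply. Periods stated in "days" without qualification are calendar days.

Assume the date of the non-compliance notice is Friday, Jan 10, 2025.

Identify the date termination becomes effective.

Adding 5 calendar days to Jan 10, 2025 gives Jan 15, 2025, which is the last day of the re-inspection period.
The last day of the corrective action period: Jan 15, 2025 + 90 days = Apr 15, 2025.
Adding 90 calendar days to Apr 15, 2025 gives Jul 14, 2025, which is the last day of the consultation period.
The date termination becomes effective: 3 business days after Monday, Jul 14, 2025, skipping weekends — Jul 15, Jul 16, Jul 17 — lands on Thursday, Jul 17, 2025.

Jul 17, 2025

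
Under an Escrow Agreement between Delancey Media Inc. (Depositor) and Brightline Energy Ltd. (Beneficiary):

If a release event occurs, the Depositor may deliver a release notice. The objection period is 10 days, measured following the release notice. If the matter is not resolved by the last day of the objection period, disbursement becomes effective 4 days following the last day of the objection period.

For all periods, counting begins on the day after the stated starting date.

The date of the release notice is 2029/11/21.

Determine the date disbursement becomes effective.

Adding 10 calendar days to 2029/11/21 gives 2029/12/01, which is the last day of the objection period.
The date disbursement becomes effective: 4 calendar days after 2029/12/01 is 2029/12/05.

2029/12/05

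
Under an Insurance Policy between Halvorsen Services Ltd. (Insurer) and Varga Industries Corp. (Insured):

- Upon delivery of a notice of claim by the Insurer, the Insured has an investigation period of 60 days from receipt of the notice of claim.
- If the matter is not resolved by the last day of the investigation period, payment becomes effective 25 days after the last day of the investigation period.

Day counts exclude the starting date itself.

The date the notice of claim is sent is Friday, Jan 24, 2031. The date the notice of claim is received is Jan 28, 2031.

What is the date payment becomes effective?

Apr 23, 2031

The last day of the investigation period: Jan 28, 2031 + 60 days = Mar 29, 2031.
Adding 25 calendar days to Mar 29, 2031 gives Apr 23, 2031, which is the date payment becomes effective.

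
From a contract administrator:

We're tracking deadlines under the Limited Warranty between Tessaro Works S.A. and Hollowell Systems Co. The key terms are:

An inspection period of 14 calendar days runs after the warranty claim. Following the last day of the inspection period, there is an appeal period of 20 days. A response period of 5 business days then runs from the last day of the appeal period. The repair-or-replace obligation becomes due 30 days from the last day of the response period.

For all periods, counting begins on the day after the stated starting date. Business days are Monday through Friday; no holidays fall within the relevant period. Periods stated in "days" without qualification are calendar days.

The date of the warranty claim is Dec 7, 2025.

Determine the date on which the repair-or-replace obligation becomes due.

Feb 15, 2026

The last day of the inspection period: Dec 7, 2025 + 14 days = Dec 21, 2025.
The last day of the appeal period: 20 calendar days after Dec 21, 2025 is Jan 10, 2026.
The last day of the response period: 5 business days after Saturday, Jan 10, 2026, skipping weekends — Jan 12, Jan 13, Jan 14, Jan 15, Jan 16 — lands on Friday, Jan 16, 2026.
The date on which the repair-or-replace obligation becomes due: 30 calendar days after Jan 16, 2026 is Feb 15, 2026.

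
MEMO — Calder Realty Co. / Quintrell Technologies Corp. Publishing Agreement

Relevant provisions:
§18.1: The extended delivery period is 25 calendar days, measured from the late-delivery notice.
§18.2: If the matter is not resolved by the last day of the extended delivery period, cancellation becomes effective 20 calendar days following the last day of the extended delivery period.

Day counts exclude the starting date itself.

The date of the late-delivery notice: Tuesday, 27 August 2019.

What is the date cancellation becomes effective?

11 October 2019

Adding 25 calendar days to 27 August 2019 gives 21 September 2019, which is the last day of the extended delivery period.
The date cancellation becomes effective: 21 September 2019 + 20 days = 11 October 2019.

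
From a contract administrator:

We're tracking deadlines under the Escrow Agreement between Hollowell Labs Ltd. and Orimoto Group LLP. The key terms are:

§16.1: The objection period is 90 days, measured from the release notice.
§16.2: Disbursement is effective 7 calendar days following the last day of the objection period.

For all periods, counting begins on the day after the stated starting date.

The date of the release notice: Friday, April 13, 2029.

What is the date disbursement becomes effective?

The last day of the objection period: April 13, 2029 + 90 days = July 12, 2029.
The date disbursement becomes effective: 7 calendar days after July 12, 2029 is July 19, 2029.

July 19, 2029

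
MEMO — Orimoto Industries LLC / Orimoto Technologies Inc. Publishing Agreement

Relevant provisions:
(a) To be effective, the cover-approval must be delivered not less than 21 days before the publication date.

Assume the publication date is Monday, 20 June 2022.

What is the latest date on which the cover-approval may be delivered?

Counting back 21 calendar days from 20 June 2022 gives 30 May 2022.

30 May 2022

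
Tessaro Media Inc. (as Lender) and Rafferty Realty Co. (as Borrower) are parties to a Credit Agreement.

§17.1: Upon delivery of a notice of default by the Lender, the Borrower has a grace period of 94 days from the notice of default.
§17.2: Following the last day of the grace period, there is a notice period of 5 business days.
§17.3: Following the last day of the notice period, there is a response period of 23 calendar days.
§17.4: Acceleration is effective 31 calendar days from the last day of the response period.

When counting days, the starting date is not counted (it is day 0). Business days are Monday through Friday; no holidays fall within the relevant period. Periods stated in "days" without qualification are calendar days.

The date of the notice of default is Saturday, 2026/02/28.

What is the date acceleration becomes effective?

The last day of the grace period: 94 calendar days after 2026/02/28 is 2026/06/02.
From Tuesday, 2026/06/02, 5 business days (Jun 3, Jun 4, Jun 5, Jun 8, Jun 9, skipping weekends) brings us to Tuesday, 2026/06/09, which is the last day of the notice period.
The last day of the response period: 23 calendar days after 2026/06/09 is 2026/07/02.
The date acceleration becomes effective: 2026/07/02 + 31 days = 2026/08/02.

2026/08/02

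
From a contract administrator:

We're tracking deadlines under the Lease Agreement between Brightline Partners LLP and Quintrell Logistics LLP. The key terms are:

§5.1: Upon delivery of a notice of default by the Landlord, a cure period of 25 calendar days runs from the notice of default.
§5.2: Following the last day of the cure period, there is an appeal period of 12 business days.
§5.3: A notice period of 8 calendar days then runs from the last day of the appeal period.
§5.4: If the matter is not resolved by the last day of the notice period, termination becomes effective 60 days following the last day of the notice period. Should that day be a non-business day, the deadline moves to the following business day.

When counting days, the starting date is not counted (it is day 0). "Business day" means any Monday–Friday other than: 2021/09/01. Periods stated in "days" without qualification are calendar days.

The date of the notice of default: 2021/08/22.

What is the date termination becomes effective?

Adding 25 calendar days to 2021/08/22 gives 2021/09/16, which is the last day of the cure period.
The last day of the appeal period: counting 12 business days from Thursday, 2021/09/16 (Sep 17, Sep 20, Sep 21, Sep 22, …, Sep 30, Oct 1, Oct 4, skipping weekends) reaches Monday, 2021/10/04.
The last day of the notice period: 8 calendar days after 2021/10/04 is 2021/10/12.
Adding 60 calendar days to 2021/10/12 gives 2021/12/11, which is the date termination becomes effective. That falls on a Saturday, so it rolls to the next business day, Monday, 2021/12/13.

2021/12/13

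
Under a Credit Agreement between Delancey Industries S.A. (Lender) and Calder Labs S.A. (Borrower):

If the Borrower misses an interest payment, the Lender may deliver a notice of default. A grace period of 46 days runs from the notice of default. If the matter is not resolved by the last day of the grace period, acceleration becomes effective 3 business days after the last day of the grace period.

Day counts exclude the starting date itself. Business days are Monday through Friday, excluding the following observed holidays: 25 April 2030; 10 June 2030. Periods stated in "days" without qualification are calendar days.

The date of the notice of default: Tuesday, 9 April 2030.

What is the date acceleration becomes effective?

29 May 2030

Adding 46 calendar days to 9 April 2030 gives 25 May 2030, which is the last day of the grace period.
The date acceleration becomes effective: counting 3 business days from Saturday, 25 May 2030 (May 27, May 28, May 29, skipping weekends) reaches Wednesday, 29 May 2030.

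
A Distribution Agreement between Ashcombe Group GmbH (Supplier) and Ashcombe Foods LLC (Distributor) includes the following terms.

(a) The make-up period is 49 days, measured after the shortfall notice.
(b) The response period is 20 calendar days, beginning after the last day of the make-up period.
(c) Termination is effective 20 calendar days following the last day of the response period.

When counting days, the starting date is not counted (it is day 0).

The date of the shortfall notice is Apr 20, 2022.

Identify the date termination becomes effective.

Jul 18, 2022

The last day of the make-up period: Apr 20, 2022 + 49 days = Jun 8, 2022.
Adding 20 calendar days to Jun 8, 2022 gives Jun 28, 2022, which is the last day of the response period.
The date termination becomes effective: 20 calendar days after Jun 28, 2022 is Jul 18, 2022.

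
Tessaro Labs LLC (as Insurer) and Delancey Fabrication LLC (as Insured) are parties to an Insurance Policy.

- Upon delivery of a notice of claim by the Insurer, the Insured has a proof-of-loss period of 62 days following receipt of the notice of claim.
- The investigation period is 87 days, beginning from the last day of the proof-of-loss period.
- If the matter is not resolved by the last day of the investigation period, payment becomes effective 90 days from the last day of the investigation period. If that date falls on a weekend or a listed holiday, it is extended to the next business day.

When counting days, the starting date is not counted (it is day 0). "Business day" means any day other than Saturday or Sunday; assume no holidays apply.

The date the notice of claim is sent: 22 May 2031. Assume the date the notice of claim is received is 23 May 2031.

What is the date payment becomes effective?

Adding 62 calendar days to 23 May 2031 gives 24 July 2031, which is the last day of the proof-of-loss period.
The last day of the investigation period: 24 July 2031 + 87 days = 19 October 2031.
Adding 90 calendar days to 19 October 2031 gives 17 January 2032, which is the date payment becomes effective. That falls on a Saturday, so it rolls to the next business day, Monday, 19 January 2032.

19 January 2032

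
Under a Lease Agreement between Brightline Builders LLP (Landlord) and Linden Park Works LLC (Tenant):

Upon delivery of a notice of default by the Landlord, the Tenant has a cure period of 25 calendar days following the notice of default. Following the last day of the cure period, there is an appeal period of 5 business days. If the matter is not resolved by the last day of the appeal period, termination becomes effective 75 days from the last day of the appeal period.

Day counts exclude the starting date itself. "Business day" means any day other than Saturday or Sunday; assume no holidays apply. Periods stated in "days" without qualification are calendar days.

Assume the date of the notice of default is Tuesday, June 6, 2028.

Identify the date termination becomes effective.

The last day of the cure period: June 6, 2028 + 25 days = July 1, 2028.
The last day of the appeal period: counting 5 business days from Saturday, July 1, 2028 (Jul 3, Jul 4, Jul 5, Jul 6, Jul 7, skipping weekends) reaches Friday, July 7, 2028.
The date termination becomes effective: July 7, 2028 + 75 days = September 20, 2028.

September 20, 2028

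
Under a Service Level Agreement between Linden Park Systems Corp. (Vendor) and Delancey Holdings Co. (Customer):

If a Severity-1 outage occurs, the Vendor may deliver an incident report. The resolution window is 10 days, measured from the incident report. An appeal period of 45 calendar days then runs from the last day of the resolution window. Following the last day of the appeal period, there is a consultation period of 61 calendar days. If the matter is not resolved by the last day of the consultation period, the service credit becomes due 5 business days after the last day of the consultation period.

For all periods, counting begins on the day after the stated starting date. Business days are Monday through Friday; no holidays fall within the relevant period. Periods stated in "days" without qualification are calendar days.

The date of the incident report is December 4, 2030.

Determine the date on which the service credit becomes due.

The last day of the resolution window: 10 calendar days after December 4, 2030 is December 14, 2030.
The last day of the appeal period: 45 calendar days after December 14, 2030 is January 28, 2031.
The last day of the consultation period: January 28, 2031 + 61 days = March 30, 2031.
The date on which the service credit becomes due: 5 business days after Sunday, March 30, 2031, skipping weekends — Mar 31, Apr 1, Apr 2, Apr 3, Apr 4 — lands on Friday, April 4, 2031.

April 4, 2031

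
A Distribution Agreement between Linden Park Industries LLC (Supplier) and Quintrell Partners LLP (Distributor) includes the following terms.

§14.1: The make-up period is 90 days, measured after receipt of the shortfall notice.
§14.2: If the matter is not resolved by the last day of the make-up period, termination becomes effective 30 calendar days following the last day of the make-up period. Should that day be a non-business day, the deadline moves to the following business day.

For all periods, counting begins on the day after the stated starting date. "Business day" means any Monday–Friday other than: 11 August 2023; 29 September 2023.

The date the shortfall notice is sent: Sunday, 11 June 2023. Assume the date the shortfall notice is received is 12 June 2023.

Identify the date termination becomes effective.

The last day of the make-up period: 12 June 2023 + 90 days = 10 September 2023.
The date termination becomes effective: 30 calendar days after 10 September 2023 is 10 October 2023. 10 October 2023 is a Tuesday and is not a listed holiday, so no roll-forward applies.

10 October 2023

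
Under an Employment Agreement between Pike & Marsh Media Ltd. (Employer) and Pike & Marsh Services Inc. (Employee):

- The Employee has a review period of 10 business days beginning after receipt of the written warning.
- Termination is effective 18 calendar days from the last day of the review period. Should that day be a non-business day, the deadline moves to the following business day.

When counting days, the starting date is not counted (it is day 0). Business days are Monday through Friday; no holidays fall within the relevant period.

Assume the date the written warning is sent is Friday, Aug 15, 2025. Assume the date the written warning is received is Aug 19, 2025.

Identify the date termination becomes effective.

Sep 22, 2025

From Tuesday, Aug 19, 2025, 10 business days (Aug 20, Aug 21, Aug 22, Aug 25, Aug 26, Aug 27, Aug 28, Aug 29, Sep 1, Sep 2, skipping weekends) brings us to Tuesday, Sep 2, 2025, which is the last day of the review period.
The date termination becomes effective: 18 calendar days after Sep 2, 2025 is Sep 20, 2025. That falls on a Saturday, so it rolls to the next business day, Monday, Sep 22, 2025.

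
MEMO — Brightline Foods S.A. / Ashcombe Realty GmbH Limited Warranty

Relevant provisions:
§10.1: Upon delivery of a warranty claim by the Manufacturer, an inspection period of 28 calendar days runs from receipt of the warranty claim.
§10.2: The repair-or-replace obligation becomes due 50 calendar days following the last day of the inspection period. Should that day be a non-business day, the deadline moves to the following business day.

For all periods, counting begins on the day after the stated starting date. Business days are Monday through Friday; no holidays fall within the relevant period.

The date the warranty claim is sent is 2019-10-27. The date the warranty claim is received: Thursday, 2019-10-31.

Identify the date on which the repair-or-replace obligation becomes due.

2020-01-17

The last day of the inspection period: 2019-10-31 + 28 days = 2019-11-28.
The date on which the repair-or-replace obligation becomes due: 2019-11-28 + 50 days = 2020-01-17. 2020-01-17 is a Friday, so no roll-forward applies.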